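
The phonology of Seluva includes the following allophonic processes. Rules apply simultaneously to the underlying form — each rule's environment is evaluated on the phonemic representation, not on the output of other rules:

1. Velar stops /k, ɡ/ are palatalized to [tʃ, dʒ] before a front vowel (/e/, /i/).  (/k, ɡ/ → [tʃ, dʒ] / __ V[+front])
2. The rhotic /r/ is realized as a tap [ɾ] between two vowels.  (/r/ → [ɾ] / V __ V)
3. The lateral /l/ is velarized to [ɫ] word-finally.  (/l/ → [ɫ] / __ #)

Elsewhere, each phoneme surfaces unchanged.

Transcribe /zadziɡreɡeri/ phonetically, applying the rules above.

[zadziɡredʒeɾi]

/z/ (word-initial) is unaffected → [z].
/a/ stays [a].
/d/ (between /a/ and /z/) is unaffected → [d].
/z/ (between /d/ and /i/) is unaffected → [z].
/i/ — not in any rule's target class → [i].
/ɡ/ — between /i/ and /r/; rule 1 does not apply here → [ɡ].
/r/ (between /ɡ/ and /e/) fails the environment for rule 2, so it stays [r].
/e/ stays [e].
/ɡ/ meets the environment for rule 1 (before a front vowel) → [dʒ].
/e/ stays [e].
/r/ — between /e/ and /i/, between two vowels — surfaces as [ɾ] (rule 2).
/i/ (word-final) is unaffected → [i].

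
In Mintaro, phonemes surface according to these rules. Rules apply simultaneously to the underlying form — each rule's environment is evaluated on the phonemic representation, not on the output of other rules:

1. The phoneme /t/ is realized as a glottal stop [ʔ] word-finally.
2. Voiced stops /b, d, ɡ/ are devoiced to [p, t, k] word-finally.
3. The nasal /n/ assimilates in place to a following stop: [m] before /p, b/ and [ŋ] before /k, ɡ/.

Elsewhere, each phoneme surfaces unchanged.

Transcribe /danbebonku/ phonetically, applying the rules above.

/d/ (word-initial) fails the environment for rule 2, so it stays [d].
/n/ meets the environment for rule 3 (before a labial or velar stop) → [m].
/b/ (between /n/ and /e/) is in the target of rule 2 but the environment (word-finally) is not met → [b].
/b/ (between /e/ and /o/) fails the environment for rule 2, so it stays [b].
/n/ (between /o/ and /k/) occurs before a labial or velar stop → [ŋ] by rule 3.

[dambeboŋku]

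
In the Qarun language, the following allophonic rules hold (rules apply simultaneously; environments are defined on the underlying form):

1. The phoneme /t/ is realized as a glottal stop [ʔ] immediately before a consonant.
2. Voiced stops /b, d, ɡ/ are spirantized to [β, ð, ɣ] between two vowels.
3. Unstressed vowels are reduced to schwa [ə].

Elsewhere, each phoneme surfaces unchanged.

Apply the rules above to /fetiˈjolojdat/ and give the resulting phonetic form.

/f/ — not in any rule's target class → [f].
/e/ (between /f/ and /t/): in an unstressed syllable, so rule 3 applies → [ə].
/t/ — between /e/ and /i/; rule 1 does not apply here → [t].
/i/ — between /t/ and /j/, in an unstressed syllable — surfaces as [ə] (rule 3).
/j/ stays [j].
/o/ (between /j/ and /l/): rule 3 targets it, but not in an unstressed syllable → unchanged [o].
/l/ (between /o/ and /o/) is unaffected → [l].
/o/ (between /l/ and /j/) occurs in an unstressed syllable → [ə] by rule 3.
/j/ stays [j].
/d/ (between /j/ and /a/) is in the target of rule 2 but the environment (between two vowels) is not met → [d].
/a/ (between /d/ and /t/) occurs in an unstressed syllable → [ə] by rule 3.
/t/ (word-final) is in the target of rule 1 but the environment (immediately before a consonant) is not met → [t].

[fətəˈjoləjdət]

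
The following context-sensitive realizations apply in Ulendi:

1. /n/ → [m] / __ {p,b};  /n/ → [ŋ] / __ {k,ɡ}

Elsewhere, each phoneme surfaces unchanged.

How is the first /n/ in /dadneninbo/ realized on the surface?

/n/ (between /d/ and /e/): rule 1 targets it, but not before a labial or velar stop → unchanged [n].

[n]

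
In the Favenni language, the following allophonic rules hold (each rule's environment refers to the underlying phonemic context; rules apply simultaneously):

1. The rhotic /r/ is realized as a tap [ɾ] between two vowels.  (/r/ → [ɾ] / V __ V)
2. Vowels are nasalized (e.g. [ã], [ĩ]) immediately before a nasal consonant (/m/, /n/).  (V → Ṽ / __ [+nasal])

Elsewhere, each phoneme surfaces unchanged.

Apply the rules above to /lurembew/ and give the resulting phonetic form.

[luɾẽmbew]

/u/ (between /l/ and /r/) fails the environment for rule 2, so it stays [u].
/r/ meets the environment for rule 1 (between two vowels) → [ɾ].
/e/ (between /r/ and /m/) occurs before a nasal consonant → [ẽ] by rule 2.
/e/ — between /b/ and /w/; rule 2 does not apply here → [e].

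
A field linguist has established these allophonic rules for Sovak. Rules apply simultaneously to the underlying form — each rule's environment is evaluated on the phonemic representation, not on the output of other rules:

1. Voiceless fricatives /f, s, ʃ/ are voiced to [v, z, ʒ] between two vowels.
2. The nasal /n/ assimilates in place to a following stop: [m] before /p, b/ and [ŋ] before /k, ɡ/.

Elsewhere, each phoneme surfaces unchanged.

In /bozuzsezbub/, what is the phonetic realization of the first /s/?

[s]

/s/ (between /z/ and /e/) is in the target of rule 1 but the environment (between two vowels) is not met → [s].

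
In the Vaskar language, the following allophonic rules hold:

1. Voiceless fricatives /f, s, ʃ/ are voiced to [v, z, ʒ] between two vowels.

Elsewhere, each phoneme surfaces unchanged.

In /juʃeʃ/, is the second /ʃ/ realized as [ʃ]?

Yes

/ʃ/ (word-final) is in the target of rule 1 but the environment (between two vowels) is not met → [ʃ].
The actual realization is [ʃ], which matches [ʃ].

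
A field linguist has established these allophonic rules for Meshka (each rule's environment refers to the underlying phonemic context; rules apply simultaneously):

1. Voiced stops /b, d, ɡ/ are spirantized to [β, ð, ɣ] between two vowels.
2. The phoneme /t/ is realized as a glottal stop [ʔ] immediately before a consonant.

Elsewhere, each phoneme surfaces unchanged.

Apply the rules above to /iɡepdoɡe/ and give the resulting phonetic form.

/i/ (word-initial): no rule targets it → [i].
/ɡ/ — between /i/ and /e/, between two vowels — surfaces as [ɣ] (rule 1).
/e/ (between /ɡ/ and /p/): no rule targets it → [e].
/p/ — not in any rule's target class → [p].
/d/ (between /p/ and /o/) fails the environment for rule 1, so it stays [d].
/o/ — not in any rule's target class → [o].
/ɡ/ meets the environment for rule 1 (between two vowels) → [ɣ].
/e/ (word-final) is unaffected → [e].

[iɣepdoɣe]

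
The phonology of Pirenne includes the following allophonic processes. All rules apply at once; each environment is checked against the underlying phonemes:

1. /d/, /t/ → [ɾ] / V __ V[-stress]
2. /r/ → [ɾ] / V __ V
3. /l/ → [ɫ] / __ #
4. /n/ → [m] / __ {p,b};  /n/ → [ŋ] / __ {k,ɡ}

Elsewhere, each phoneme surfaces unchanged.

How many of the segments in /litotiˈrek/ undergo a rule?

Segments that undergo a rule: /t/ → [ɾ] (rule 1); /t/ → [ɾ] (rule 1); /r/ → [ɾ] (rule 2).
All other segments surface unchanged.

3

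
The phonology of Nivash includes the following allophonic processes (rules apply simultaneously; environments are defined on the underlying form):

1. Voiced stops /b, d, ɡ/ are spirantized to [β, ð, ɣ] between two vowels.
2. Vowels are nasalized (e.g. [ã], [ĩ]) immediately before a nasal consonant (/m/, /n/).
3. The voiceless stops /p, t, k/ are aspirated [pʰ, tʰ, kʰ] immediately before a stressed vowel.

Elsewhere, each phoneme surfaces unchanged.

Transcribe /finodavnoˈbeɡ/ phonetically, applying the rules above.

[fĩnoðavnoˈβeɡ]

/f/ (word-initial) is unaffected → [f].
/i/ (between /f/ and /n/): before a nasal consonant, so rule 2 applies → [ĩ].
/n/ (between /i/ and /o/): no rule targets it → [n].
/o/ — between /n/ and /d/; rule 2 does not apply here → [o].
/d/ (between /o/ and /a/) occurs between two vowels → [ð] by rule 1.
/a/ (between /d/ and /v/) fails the environment for rule 2, so it stays [a].
/v/ — not in any rule's target class → [v].
/n/ (between /v/ and /o/): no rule targets it → [n].
/o/ (between /n/ and /b/) is in the target of rule 2 but the environment (before a nasal consonant) is not met → [o].
/b/ meets the environment for rule 1 (between two vowels) → [β].
/e/ (between /b/ and /ɡ/) is in the target of rule 2 but the environment (before a nasal consonant) is not met → [e].
/ɡ/ (word-final) is in the target of rule 1 but the environment (between two vowels) is not met → [ɡ].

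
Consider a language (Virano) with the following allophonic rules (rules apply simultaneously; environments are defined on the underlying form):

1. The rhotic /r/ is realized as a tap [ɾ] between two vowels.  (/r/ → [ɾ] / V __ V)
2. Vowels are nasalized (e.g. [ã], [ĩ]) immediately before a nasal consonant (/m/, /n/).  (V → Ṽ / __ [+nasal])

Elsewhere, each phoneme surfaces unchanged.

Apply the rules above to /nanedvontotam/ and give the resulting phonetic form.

/n/ — not in any rule's target class → [n].
/a/ meets the environment for rule 2 (before a nasal consonant) → [ã].
/n/ (between /a/ and /e/): no rule targets it → [n].
/e/ (between /n/ and /d/) is in the target of rule 2 but the environment (before a nasal consonant) is not met → [e].
/d/ (between /e/ and /v/) is unaffected → [d].
/v/ (between /d/ and /o/): no rule targets it → [v].
Rule 2 applies to /o/ (between /v/ and /n/: before a nasal consonant) → [õ].
/n/ (between /o/ and /t/) is unaffected → [n].
/t/ (between /n/ and /o/) is unaffected → [t].
/o/ — between /t/ and /t/; rule 2 does not apply here → [o].
/t/ (between /o/ and /a/): no rule targets it → [t].
/a/ meets the environment for rule 2 (before a nasal consonant) → [ã].
/m/ (word-final): no rule targets it → [m].

[nãnedvõntotãm]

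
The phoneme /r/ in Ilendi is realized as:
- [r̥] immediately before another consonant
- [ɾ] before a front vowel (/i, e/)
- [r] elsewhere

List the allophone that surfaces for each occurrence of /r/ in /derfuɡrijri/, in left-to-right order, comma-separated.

Occurrence 1 (position 3): immediately before another consonant → [r̥].
Occurrence 2 (position 7): before a front vowel (/i, e/) → [ɾ].
Occurrence 3 (position 10): before a front vowel (/i, e/) → [ɾ].

[r̥], [ɾ], [ɾ]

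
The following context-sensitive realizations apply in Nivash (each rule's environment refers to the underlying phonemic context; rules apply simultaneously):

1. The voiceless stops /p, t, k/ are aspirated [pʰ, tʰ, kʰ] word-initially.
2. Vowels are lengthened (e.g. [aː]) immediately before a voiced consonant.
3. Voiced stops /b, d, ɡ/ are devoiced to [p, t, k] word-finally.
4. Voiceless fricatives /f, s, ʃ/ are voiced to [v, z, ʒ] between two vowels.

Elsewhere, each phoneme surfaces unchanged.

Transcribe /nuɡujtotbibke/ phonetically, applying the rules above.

[nuːɡuːjtotbiːbke]

/n/ (word-initial) is unaffected → [n].
/u/ (between /n/ and /ɡ/) occurs before a voiced consonant → [uː] by rule 2.
/ɡ/ (between /u/ and /u/) fails the environment for rule 3, so it stays [ɡ].
Rule 2 applies to /u/ (between /ɡ/ and /j/: before a voiced consonant) → [uː].
/j/ (between /u/ and /t/) is unaffected → [j].
/t/ (between /j/ and /o/): rule 1 targets it, but not word-initially → unchanged [t].
/o/ (between /t/ and /t/) fails the environment for rule 2, so it stays [o].
/t/ — between /o/ and /b/; rule 1 does not apply here → [t].
/b/ (between /t/ and /i/): rule 3 targets it, but not word-finally → unchanged [b].
Rule 2 applies to /i/ (between /b/ and /b/: before a voiced consonant) → [iː].
/b/ (between /i/ and /k/) fails the environment for rule 3, so it stays [b].
/k/ (between /b/ and /e/) fails the environment for rule 1, so it stays [k].
/e/ (word-final) fails the environment for rule 2, so it stays [e].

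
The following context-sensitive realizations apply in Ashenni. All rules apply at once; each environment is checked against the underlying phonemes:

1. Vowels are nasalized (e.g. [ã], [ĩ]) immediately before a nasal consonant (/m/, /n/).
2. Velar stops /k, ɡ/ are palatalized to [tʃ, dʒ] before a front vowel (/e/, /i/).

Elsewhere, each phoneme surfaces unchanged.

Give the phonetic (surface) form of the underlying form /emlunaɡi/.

/e/ (word-initial): before a nasal consonant, so rule 1 applies → [ẽ].
/u/ (between /l/ and /n/): before a nasal consonant, so rule 1 applies → [ũ].
/a/ — between /n/ and /ɡ/; rule 1 does not apply here → [a].
/ɡ/ — between /a/ and /i/, before a front vowel — surfaces as [dʒ] (rule 2).
/i/ (word-final) fails the environment for rule 1, so it stays [i].

[ẽmlũnadʒi]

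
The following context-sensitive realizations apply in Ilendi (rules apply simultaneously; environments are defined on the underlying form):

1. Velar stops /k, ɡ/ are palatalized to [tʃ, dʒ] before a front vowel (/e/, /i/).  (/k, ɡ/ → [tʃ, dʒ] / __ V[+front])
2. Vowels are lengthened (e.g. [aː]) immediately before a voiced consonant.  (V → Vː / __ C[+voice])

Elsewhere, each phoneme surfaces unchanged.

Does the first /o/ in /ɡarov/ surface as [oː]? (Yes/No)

Rule 2 applies to /o/ (between /r/ and /v/: before a voiced consonant) → [oː].
The actual realization is [oː], which matches [oː].

Yes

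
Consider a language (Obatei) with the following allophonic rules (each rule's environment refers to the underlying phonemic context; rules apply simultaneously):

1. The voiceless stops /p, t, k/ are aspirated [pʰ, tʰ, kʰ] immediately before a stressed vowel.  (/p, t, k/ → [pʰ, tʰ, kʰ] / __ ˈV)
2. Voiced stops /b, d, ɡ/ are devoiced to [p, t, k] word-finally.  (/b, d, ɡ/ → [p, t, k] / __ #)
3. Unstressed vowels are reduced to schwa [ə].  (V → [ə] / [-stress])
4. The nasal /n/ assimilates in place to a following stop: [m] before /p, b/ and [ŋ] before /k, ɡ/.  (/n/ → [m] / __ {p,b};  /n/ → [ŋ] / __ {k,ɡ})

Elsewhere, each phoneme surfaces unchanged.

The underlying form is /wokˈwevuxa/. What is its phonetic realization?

/w/ (word-initial): no rule targets it → [w].
Rule 3 applies to /o/ (between /w/ and /k/: in an unstressed syllable) → [ə].
/k/ — between /o/ and /w/; rule 1 does not apply here → [k].
/w/ stays [w].
/e/ — between /w/ and /v/; rule 3 does not apply here → [e].
/v/ stays [v].
/u/ — between /v/ and /x/, in an unstressed syllable — surfaces as [ə] (rule 3).
/x/ (between /u/ and /a/): no rule targets it → [x].
/a/ meets the environment for rule 3 (in an unstressed syllable) → [ə].

[wəkˈwevəxə]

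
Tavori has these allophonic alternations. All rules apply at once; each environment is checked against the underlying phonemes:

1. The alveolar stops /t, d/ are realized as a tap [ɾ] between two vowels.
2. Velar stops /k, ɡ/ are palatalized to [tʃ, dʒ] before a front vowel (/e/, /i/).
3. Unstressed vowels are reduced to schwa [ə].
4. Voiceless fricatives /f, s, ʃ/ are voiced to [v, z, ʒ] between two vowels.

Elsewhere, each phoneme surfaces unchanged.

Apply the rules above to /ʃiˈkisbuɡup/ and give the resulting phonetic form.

/ʃ/ (word-initial) is in the target of rule 4 but the environment (between two vowels) is not met → [ʃ].
/i/ — between /ʃ/ and /k/, in an unstressed syllable — surfaces as [ə] (rule 3).
/k/ meets the environment for rule 2 (before a front vowel) → [tʃ].
/i/ (between /k/ and /s/) fails the environment for rule 3, so it stays [i].
/s/ (between /i/ and /b/): rule 4 targets it, but not between two vowels → unchanged [s].
/b/ — not in any rule's target class → [b].
/u/ (between /b/ and /ɡ/): in an unstressed syllable, so rule 3 applies → [ə].
/ɡ/ (between /u/ and /u/): rule 2 targets it, but not before a front vowel → unchanged [ɡ].
/u/ (between /ɡ/ and /p/): in an unstressed syllable, so rule 3 applies → [ə].
/p/ (word-final): no rule targets it → [p].

[ʃəˈtʃisbəɡəp]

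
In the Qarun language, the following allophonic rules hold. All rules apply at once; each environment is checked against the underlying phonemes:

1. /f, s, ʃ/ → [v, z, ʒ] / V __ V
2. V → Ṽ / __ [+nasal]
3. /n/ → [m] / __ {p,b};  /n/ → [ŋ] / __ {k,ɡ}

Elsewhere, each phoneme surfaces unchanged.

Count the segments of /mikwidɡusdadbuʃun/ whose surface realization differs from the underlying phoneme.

2

Segments that undergo a rule: /ʃ/ → [ʒ] (rule 1); /u/ → [ũ] (rule 2).
All other segments surface unchanged.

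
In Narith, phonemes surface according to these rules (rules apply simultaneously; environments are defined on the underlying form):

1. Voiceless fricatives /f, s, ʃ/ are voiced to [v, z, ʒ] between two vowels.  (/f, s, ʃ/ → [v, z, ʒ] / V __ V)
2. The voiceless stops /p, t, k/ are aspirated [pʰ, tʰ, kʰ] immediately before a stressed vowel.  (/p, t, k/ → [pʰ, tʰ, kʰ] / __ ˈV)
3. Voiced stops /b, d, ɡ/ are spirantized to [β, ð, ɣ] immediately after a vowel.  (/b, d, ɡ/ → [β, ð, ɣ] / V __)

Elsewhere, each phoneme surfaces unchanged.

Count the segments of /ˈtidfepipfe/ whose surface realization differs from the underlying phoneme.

2

Segments that undergo a rule: /t/ → [tʰ] (rule 2); /d/ → [ð] (rule 3).
All other segments surface unchanged.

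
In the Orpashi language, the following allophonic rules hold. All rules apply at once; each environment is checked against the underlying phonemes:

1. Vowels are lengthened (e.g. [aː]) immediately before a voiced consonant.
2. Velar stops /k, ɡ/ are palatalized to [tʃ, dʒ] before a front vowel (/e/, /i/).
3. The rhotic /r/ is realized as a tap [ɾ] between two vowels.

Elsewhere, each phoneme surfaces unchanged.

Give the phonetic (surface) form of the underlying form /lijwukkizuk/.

/l/ — not in any rule's target class → [l].
/i/ meets the environment for rule 1 (before a voiced consonant) → [iː].
/j/ (between /i/ and /w/): no rule targets it → [j].
/w/ (between /j/ and /u/): no rule targets it → [w].
/u/ — between /w/ and /k/; rule 1 does not apply here → [u].
/k/ (between /u/ and /k/): rule 2 targets it, but not before a front vowel → unchanged [k].
/k/ (between /k/ and /i/) occurs before a front vowel → [tʃ] by rule 2.
/i/ meets the environment for rule 1 (before a voiced consonant) → [iː].
/z/ (between /i/ and /u/): no rule targets it → [z].
/u/ — between /z/ and /k/; rule 1 does not apply here → [u].
/k/ (word-final) fails the environment for rule 2, so it stays [k].

[liːjwuktʃiːzuk]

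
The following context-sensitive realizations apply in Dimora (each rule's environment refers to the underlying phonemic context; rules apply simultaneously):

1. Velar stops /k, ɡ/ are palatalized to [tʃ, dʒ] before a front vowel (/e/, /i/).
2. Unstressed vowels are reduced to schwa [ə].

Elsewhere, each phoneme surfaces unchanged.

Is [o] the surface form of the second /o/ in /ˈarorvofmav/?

No

/o/ (between /v/ and /f/) occurs in an unstressed syllable → [ə] by rule 2.
The actual realization is [ə], not [o].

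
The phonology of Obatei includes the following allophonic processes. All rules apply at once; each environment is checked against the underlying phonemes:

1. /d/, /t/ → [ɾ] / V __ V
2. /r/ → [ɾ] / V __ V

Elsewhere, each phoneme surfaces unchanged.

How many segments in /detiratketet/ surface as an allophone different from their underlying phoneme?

Segments that undergo a rule: /t/ → [ɾ] (rule 1); /r/ → [ɾ] (rule 2); /t/ → [ɾ] (rule 1).
All other segments surface unchanged.

3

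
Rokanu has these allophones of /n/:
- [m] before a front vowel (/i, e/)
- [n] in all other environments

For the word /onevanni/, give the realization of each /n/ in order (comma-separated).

Occurrence 1 (position 2): before a front vowel (/i, e/) → [m].
Occurrence 2 (position 6): no conditioning environment matches → elsewhere allophone [n].
Occurrence 3 (position 7): before a front vowel (/i, e/) → [m].

[m], [n], [m]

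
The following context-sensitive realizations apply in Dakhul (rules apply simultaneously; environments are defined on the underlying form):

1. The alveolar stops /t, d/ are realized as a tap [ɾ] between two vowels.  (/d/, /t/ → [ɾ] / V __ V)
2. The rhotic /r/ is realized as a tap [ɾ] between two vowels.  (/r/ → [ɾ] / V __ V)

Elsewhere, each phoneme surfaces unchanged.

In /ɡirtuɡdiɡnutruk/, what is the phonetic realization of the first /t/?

/t/ (between /r/ and /u/): rule 1 targets it, but not between two vowels → unchanged [t].

[t]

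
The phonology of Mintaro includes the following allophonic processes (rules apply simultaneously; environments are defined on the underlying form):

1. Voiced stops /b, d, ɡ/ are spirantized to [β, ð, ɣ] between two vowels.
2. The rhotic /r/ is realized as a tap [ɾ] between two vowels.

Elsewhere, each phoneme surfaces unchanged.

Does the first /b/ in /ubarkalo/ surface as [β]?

/b/ — between /u/ and /a/, between two vowels — surfaces as [β] (rule 1).
The actual realization is [β], which matches [β].

Yes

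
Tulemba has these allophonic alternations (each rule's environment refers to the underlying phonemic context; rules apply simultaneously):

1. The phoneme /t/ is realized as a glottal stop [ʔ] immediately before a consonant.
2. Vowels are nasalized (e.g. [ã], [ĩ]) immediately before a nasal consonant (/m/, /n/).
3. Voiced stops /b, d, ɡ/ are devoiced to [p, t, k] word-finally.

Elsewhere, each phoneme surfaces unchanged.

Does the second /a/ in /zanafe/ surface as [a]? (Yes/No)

/a/ (between /n/ and /f/): rule 2 targets it, but not before a nasal consonant → unchanged [a].
The actual realization is [a], which matches [a].

Yes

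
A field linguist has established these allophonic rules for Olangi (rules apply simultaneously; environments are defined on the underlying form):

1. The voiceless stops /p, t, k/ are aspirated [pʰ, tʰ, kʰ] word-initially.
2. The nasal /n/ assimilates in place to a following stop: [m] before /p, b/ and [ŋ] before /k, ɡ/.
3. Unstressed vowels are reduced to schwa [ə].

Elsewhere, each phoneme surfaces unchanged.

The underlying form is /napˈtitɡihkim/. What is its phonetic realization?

/n/ (word-initial) fails the environment for rule 2, so it stays [n].
Rule 3 applies to /a/ (between /n/ and /p/: in an unstressed syllable) → [ə].
/p/ (between /a/ and /t/) fails the environment for rule 1, so it stays [p].
/t/ (between /p/ and /i/) is in the target of rule 1 but the environment (word-initially) is not met → [t].
/i/ (between /t/ and /t/) fails the environment for rule 3, so it stays [i].
/t/ (between /i/ and /ɡ/) is in the target of rule 1 but the environment (word-initially) is not met → [t].
/ɡ/ (between /t/ and /i/): no rule targets it → [ɡ].
/i/ — between /ɡ/ and /h/, in an unstressed syllable — surfaces as [ə] (rule 3).
/h/ stays [h].
/k/ (between /h/ and /i/) fails the environment for rule 1, so it stays [k].
/i/ (between /k/ and /m/) occurs in an unstressed syllable → [ə] by rule 3.
/m/ (word-final): no rule targets it → [m].

[nəpˈtitɡəhkəm]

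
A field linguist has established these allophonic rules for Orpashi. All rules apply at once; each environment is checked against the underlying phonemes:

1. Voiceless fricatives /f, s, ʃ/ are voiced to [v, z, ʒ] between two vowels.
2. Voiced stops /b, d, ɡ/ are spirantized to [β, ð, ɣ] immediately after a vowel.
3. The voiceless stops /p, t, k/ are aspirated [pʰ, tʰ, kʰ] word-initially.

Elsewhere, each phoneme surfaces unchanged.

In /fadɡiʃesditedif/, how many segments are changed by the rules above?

Segments that undergo a rule: /d/ → [ð] (rule 2); /ʃ/ → [ʒ] (rule 1); /d/ → [ð] (rule 2).
All other segments surface unchanged.

3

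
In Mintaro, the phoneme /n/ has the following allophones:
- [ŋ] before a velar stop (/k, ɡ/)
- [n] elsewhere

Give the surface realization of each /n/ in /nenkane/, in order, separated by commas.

Occurrence 1 (position 1): no conditioning environment matches → elsewhere allophone [n].
Occurrence 2 (position 3): before a velar stop → [ŋ].
Occurrence 3 (position 6): no conditioning environment matches → elsewhere allophone [n].

[n], [ŋ], [n]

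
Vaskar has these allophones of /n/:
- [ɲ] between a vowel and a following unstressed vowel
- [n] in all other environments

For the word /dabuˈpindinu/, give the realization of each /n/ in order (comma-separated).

[n], [ɲ]

Occurrence 1 (position 7): no conditioning environment matches → elsewhere allophone [n].
Occurrence 2 (position 10): between a vowel and a following unstressed vowel → [ɲ].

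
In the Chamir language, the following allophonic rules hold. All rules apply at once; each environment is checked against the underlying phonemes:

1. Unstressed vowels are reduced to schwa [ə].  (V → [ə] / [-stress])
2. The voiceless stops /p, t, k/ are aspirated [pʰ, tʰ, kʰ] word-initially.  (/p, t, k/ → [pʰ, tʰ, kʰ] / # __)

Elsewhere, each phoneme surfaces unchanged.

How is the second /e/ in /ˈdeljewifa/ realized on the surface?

[ə]

/e/ (between /j/ and /w/) occurs in an unstressed syllable → [ə] by rule 1.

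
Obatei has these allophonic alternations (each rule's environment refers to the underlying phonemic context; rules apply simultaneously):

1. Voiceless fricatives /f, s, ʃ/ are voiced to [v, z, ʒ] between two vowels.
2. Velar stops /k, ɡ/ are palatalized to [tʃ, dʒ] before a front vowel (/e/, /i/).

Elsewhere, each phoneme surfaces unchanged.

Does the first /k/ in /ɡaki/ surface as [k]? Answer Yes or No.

/k/ — between /a/ and /i/, before a front vowel — surfaces as [tʃ] (rule 2).
The actual realization is [tʃ], not [k].

No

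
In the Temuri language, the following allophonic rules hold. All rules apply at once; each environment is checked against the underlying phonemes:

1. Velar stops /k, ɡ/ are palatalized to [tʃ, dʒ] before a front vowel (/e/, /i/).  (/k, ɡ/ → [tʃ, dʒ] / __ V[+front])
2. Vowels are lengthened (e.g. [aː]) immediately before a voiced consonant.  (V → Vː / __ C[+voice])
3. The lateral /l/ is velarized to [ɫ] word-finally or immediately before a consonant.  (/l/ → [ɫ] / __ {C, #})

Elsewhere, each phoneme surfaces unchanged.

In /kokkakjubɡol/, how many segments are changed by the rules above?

Segments that undergo a rule: /u/ → [uː] (rule 2); /o/ → [oː] (rule 2); /l/ → [ɫ] (rule 3).
All other segments surface unchanged.

3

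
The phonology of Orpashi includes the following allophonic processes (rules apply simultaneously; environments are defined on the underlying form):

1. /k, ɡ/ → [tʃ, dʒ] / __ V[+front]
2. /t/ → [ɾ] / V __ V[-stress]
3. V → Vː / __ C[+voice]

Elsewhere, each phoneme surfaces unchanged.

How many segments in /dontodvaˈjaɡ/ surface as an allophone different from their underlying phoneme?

4

Segments that undergo a rule: /o/ → [oː] (rule 3); /o/ → [oː] (rule 3); /a/ → [aː] (rule 3); /a/ → [aː] (rule 3).
All other segments surface unchanged.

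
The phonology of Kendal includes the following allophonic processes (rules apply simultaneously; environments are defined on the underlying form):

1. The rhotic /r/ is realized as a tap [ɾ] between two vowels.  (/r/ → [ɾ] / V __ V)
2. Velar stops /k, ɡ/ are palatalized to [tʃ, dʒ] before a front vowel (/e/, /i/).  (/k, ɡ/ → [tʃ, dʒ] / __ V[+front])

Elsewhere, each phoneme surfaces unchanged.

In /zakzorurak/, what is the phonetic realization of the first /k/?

[k]

/k/ (between /a/ and /z/) is in the target of rule 2 but the environment (before a front vowel) is not met → [k].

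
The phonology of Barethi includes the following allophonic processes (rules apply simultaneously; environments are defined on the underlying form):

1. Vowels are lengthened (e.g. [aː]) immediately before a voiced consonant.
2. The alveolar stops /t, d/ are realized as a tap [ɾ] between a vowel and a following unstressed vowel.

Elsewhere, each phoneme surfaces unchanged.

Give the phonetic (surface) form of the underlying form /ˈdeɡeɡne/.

[ˈdeːɡeːɡne]

/d/ — word-initial; rule 2 does not apply here → [d].
/e/ meets the environment for rule 1 (before a voiced consonant) → [eː].
/ɡ/ (between /e/ and /e/) is unaffected → [ɡ].
/e/ — between /ɡ/ and /ɡ/, before a voiced consonant — surfaces as [eː] (rule 1).
/ɡ/ (between /e/ and /n/): no rule targets it → [ɡ].
/n/ (between /ɡ/ and /e/) is unaffected → [n].
/e/ (word-final) is in the target of rule 1 but the environment (before a voiced consonant) is not met → [e].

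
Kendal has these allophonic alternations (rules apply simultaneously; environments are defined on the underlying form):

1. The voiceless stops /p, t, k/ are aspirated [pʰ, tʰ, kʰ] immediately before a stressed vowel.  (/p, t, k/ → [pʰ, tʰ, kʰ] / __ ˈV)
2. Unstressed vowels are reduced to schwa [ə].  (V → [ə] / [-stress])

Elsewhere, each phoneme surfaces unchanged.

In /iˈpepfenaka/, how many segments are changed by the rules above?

Segments that undergo a rule: /i/ → [ə] (rule 2); /p/ → [pʰ] (rule 1); /e/ → [ə] (rule 2); /a/ → [ə] (rule 2); /a/ → [ə] (rule 2).
All other segments surface unchanged.

5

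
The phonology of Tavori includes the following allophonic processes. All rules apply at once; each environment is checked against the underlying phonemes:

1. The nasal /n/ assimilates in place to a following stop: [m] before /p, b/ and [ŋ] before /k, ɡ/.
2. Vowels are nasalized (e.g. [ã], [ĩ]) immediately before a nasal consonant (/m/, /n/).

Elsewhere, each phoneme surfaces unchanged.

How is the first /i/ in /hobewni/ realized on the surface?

[i]

/i/ (word-final) is in the target of rule 2 but the environment (before a nasal consonant) is not met → [i].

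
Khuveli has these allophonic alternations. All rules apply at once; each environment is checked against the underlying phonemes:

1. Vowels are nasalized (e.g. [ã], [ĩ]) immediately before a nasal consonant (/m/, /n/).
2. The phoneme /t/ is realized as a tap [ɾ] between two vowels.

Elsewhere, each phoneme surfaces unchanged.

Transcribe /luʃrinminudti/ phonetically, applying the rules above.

/l/ — not in any rule's target class → [l].
/u/ — between /l/ and /ʃ/; rule 1 does not apply here → [u].
/ʃ/ (between /u/ and /r/) is unaffected → [ʃ].
/r/ stays [r].
Rule 1 applies to /i/ (between /r/ and /n/: before a nasal consonant) → [ĩ].
/n/ stays [n].
/m/ (between /n/ and /i/) is unaffected → [m].
/i/ (between /m/ and /n/): before a nasal consonant, so rule 1 applies → [ĩ].
/n/ (between /i/ and /u/) is unaffected → [n].
/u/ (between /n/ and /d/): rule 1 targets it, but not before a nasal consonant → unchanged [u].
/d/ stays [d].
/t/ (between /d/ and /i/): rule 2 targets it, but not between two vowels → unchanged [t].
/i/ — word-final; rule 1 does not apply here → [i].

[luʃrĩnmĩnudti]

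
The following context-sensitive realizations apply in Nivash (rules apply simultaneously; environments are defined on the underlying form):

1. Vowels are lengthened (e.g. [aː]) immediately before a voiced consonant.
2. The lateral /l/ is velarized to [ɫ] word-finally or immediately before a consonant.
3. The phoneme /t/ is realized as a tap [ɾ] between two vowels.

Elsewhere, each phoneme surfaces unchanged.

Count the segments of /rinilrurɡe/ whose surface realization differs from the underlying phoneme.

Segments that undergo a rule: /i/ → [iː] (rule 1); /i/ → [iː] (rule 1); /l/ → [ɫ] (rule 2); /u/ → [uː] (rule 1).
All other segments surface unchanged.

4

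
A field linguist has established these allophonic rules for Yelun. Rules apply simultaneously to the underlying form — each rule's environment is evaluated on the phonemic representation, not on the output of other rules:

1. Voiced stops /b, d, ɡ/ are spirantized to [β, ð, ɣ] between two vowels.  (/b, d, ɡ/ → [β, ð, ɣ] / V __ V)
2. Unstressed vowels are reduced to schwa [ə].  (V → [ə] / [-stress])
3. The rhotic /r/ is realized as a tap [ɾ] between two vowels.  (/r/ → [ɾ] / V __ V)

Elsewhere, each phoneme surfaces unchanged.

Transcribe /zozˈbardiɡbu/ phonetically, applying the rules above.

/z/ (word-initial) is unaffected → [z].
/o/ — between /z/ and /z/, in an unstressed syllable — surfaces as [ə] (rule 2).
/z/ — not in any rule's target class → [z].
/b/ — between /z/ and /a/; rule 1 does not apply here → [b].
/a/ — between /b/ and /r/; rule 2 does not apply here → [a].
/r/ (between /a/ and /d/) is in the target of rule 3 but the environment (between two vowels) is not met → [r].
/d/ (between /r/ and /i/) is in the target of rule 1 but the environment (between two vowels) is not met → [d].
/i/ — between /d/ and /ɡ/, in an unstressed syllable — surfaces as [ə] (rule 2).
/ɡ/ (between /i/ and /b/): rule 1 targets it, but not between two vowels → unchanged [ɡ].
/b/ (between /ɡ/ and /u/): rule 1 targets it, but not between two vowels → unchanged [b].
/u/ meets the environment for rule 2 (in an unstressed syllable) → [ə].

[zəzˈbardəɡbə]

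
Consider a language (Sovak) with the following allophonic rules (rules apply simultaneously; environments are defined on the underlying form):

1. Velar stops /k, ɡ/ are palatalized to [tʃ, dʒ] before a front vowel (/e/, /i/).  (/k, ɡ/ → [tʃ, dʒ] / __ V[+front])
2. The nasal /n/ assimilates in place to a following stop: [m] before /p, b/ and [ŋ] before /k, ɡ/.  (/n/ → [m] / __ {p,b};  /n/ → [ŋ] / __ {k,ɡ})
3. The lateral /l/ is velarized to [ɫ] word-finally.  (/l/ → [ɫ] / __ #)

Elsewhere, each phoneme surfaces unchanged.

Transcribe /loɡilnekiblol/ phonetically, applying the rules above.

/l/ (word-initial) fails the environment for rule 3, so it stays [l].
/ɡ/ meets the environment for rule 1 (before a front vowel) → [dʒ].
/l/ (between /i/ and /n/): rule 3 targets it, but not word-finally → unchanged [l].
/n/ (between /l/ and /e/) fails the environment for rule 2, so it stays [n].
/k/ meets the environment for rule 1 (before a front vowel) → [tʃ].
/l/ (between /b/ and /o/) is in the target of rule 3 but the environment (word-finally) is not met → [l].
/l/ meets the environment for rule 3 (word-finally) → [ɫ].

[lodʒilnetʃibloɫ]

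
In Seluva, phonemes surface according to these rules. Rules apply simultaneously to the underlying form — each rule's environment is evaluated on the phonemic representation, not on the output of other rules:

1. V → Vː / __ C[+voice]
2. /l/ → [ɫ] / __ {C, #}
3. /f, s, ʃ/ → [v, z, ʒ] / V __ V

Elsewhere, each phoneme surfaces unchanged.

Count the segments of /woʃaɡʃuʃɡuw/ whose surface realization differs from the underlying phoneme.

3

Segments that undergo a rule: /ʃ/ → [ʒ] (rule 3); /a/ → [aː] (rule 1); /u/ → [uː] (rule 1).
All other segments surface unchanged.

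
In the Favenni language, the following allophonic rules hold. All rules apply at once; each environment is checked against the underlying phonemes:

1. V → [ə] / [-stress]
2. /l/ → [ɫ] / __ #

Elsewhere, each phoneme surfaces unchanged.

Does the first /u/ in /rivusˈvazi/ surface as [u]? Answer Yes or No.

/u/ meets the environment for rule 1 (in an unstressed syllable) → [ə].
The actual realization is [ə], not [u].

No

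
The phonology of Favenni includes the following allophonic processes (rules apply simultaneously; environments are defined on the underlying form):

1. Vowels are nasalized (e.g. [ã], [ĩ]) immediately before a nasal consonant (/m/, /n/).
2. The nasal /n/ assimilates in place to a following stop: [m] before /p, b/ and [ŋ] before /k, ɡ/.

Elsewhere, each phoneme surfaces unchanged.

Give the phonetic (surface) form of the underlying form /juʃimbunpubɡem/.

/j/ (word-initial): no rule targets it → [j].
/u/ (between /j/ and /ʃ/) is in the target of rule 1 but the environment (before a nasal consonant) is not met → [u].
/ʃ/ (between /u/ and /i/) is unaffected → [ʃ].
/i/ — between /ʃ/ and /m/, before a nasal consonant — surfaces as [ĩ] (rule 1).
/m/ (between /i/ and /b/) is unaffected → [m].
/b/ stays [b].
/u/ — between /b/ and /n/, before a nasal consonant — surfaces as [ũ] (rule 1).
/n/ (between /u/ and /p/): before a labial or velar stop, so rule 2 applies → [m].
/p/ (between /n/ and /u/) is unaffected → [p].
/u/ — between /p/ and /b/; rule 1 does not apply here → [u].
/b/ — not in any rule's target class → [b].
/ɡ/ — not in any rule's target class → [ɡ].
/e/ — between /ɡ/ and /m/, before a nasal consonant — surfaces as [ẽ] (rule 1).
/m/ — not in any rule's target class → [m].

[juʃĩmbũmpubɡẽm]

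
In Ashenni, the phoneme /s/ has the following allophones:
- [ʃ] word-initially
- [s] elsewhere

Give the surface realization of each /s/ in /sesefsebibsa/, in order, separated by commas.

Occurrence 1 (position 1): word-initially → [ʃ].
Occurrence 2 (position 3): no conditioning environment matches → elsewhere allophone [s].
Occurrence 3 (position 6): no conditioning environment matches → elsewhere allophone [s].
Occurrence 4 (position 11): no conditioning environment matches → elsewhere allophone [s].

[ʃ], [s], [s], [s]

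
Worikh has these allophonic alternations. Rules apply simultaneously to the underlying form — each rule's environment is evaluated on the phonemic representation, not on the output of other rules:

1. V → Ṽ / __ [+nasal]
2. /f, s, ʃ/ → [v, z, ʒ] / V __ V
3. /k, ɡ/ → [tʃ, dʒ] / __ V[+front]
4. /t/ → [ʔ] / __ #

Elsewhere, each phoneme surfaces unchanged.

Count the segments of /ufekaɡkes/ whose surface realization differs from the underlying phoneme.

2

Segments that undergo a rule: /f/ → [v] (rule 2); /k/ → [tʃ] (rule 3).
All other segments surface unchanged.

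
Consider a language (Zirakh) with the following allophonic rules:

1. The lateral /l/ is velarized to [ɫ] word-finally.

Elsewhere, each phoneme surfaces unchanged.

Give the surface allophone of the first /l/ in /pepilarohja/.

/l/ (between /i/ and /a/): rule 1 targets it, but not word-finally → unchanged [l].

[l]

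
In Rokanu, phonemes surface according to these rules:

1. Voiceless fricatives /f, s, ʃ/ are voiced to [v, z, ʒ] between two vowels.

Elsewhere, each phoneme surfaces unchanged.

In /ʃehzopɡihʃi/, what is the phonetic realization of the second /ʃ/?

[ʃ]

/ʃ/ (between /h/ and /i/) fails the environment for rule 1, so it stays [ʃ].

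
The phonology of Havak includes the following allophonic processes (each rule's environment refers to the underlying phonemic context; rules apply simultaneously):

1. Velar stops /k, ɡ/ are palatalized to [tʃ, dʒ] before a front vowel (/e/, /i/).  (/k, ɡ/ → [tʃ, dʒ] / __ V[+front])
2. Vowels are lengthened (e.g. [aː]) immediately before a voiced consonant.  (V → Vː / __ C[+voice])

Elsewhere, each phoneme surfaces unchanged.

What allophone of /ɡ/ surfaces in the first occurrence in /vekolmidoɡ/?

/ɡ/ (word-final): rule 1 targets it, but not before a front vowel → unchanged [ɡ].

[ɡ]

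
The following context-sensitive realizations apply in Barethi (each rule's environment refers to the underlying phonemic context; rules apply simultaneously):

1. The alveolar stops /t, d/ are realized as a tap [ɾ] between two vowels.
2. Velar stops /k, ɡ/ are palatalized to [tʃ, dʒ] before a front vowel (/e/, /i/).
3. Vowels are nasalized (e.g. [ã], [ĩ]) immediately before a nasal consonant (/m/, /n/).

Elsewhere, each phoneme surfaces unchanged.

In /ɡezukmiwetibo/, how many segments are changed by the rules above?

2

Segments that undergo a rule: /ɡ/ → [dʒ] (rule 2); /t/ → [ɾ] (rule 1).
All other segments surface unchanged.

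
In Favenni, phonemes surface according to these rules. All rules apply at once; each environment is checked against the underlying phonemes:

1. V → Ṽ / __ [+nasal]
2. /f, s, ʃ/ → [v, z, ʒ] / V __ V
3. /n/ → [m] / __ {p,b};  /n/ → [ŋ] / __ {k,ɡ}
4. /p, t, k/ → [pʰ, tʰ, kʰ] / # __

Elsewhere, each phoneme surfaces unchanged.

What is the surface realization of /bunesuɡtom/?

/b/ (word-initial) is unaffected → [b].
/u/ (between /b/ and /n/): before a nasal consonant, so rule 1 applies → [ũ].
/n/ (between /u/ and /e/) is in the target of rule 3 but the environment (before a labial or velar stop) is not met → [n].
/e/ (between /n/ and /s/): rule 1 targets it, but not before a nasal consonant → unchanged [e].
/s/ — between /e/ and /u/, between two vowels — surfaces as [z] (rule 2).
/u/ (between /s/ and /ɡ/) is in the target of rule 1 but the environment (before a nasal consonant) is not met → [u].
/ɡ/ — not in any rule's target class → [ɡ].
/t/ (between /ɡ/ and /o/) is in the target of rule 4 but the environment (word-initially) is not met → [t].
Rule 1 applies to /o/ (between /t/ and /m/: before a nasal consonant) → [õ].
/m/ — not in any rule's target class → [m].

[bũnezuɡtõm]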